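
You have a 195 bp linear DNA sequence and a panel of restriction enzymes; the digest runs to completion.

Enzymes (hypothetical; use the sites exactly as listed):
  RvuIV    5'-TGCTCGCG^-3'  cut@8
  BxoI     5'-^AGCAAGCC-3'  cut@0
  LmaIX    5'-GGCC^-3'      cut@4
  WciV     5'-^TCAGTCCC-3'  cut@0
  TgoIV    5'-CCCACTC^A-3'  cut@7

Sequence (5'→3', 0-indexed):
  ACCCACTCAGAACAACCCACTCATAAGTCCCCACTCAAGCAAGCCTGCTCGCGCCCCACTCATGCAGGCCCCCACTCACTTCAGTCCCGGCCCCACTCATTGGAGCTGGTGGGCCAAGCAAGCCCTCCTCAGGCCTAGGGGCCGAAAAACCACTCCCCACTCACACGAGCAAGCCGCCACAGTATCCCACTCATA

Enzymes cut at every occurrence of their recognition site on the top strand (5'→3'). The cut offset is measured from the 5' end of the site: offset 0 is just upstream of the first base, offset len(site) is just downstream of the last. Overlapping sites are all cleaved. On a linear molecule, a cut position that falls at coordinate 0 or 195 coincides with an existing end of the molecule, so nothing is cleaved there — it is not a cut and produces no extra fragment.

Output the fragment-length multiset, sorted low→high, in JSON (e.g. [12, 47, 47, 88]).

Site scan:
  RvuIV (TGCTCGCG, off=8): starts [45] → cuts [53]
  BxoI (AGCAAGCC, off=0): starts [37, 116, 167] → cuts [37, 116, 167]
  LmaIX (GGCC, off=4): starts [66, 88, 111, 131, 139] → cuts [70, 92, 115, 135, 143]
  WciV (TCAGTCCC, off=0): starts [80] → cuts [80]
  TgoIV (CCCACTCA, off=7): starts [1, 15, 29, 54, 70, 91, 155, 185] → cuts [8, 22, 36, 61, 77, 98, 162, 192]

All cut coordinates (distinct, sorted): [8, 22, 36, 37, 53, 61, 70, 77, 80, 92, 98, 115, 116, 135, 143, 162, 167, 192]

Fragment lengths:
  [0,8): 8 bp
  [8,22): 14 bp
  [22,36): 14 bp
  [36,37): 1 bp
  [37,53): 16 bp
  [53,61): 8 bp
  [61,70): 9 bp
  [70,77): 7 bp
  [77,80): 3 bp
  [80,92): 12 bp
  [92,98): 6 bp
  [98,115): 17 bp
  [115,116): 1 bp
  [116,135): 19 bp
  [135,143): 8 bp
  [143,162): 19 bp
  [162,167): 5 bp
  [167,192): 25 bp
  [192,195): 3 bp

[1,1,3,3,5,6,7,8,8,8,9,12,14,14,16,17,19,19,25]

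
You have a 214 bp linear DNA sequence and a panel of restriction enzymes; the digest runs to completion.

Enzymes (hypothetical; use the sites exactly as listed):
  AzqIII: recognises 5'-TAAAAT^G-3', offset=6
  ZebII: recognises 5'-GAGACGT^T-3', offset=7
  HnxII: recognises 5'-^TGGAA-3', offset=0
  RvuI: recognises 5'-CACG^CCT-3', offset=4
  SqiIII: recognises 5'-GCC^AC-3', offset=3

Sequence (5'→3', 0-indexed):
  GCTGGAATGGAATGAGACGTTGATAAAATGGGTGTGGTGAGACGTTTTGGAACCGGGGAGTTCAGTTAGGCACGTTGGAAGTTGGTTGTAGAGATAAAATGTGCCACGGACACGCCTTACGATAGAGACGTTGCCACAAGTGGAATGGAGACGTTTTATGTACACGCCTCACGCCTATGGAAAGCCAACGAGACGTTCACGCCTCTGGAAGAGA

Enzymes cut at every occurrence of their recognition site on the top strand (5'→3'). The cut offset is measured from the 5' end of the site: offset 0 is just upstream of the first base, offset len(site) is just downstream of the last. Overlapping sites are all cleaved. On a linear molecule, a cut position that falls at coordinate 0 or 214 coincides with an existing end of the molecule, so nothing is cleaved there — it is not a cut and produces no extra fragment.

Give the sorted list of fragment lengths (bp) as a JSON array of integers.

[2,2,4,4,4,5,5,5,5,7,9,9,9,12,13,14,16,17,19,25,28]

Scan for sites:
  AzqIII (TAAAATG, off=6): starts [23, 94] → cuts [29, 100]
  ZebII (GAGACGTT, off=7): starts [13, 38, 124, 147, 189] → cuts [20, 45, 131, 154, 196]
  HnxII (TGGAA, off=0): starts [2, 7, 47, 75, 140, 177, 205] → cuts [2, 7, 47, 75, 140, 177, 205]
  RvuI (CACGCCT, off=4): starts [110, 162, 169, 197] → cuts [114, 166, 173, 201]
  SqiIII (GCCAC, off=3): starts [102, 132] → cuts [105, 135]

Pooled cuts: [2, 7, 20, 29, 45, 47, 75, 100, 105, 114, 131, 135, 140, 154, 166, 173, 177, 196, 201, 205]

Fragments:
  [0,2): 2 bp
  [2,7): 5 bp
  [7,20): 13 bp
  [20,29): 9 bp
  [29,45): 16 bp
  [45,47): 2 bp
  [47,75): 28 bp
  [75,100): 25 bp
  [100,105): 5 bp
  [105,114): 9 bp
  [114,131): 17 bp
  [131,135): 4 bp
  [135,140): 5 bp
  [140,154): 14 bp
  [154,166): 12 bp
  [166,173): 7 bp
  [173,177): 4 bp
  [177,196): 19 bp
  [196,201): 5 bp
  [201,205): 4 bp
  [205,214): 9 bp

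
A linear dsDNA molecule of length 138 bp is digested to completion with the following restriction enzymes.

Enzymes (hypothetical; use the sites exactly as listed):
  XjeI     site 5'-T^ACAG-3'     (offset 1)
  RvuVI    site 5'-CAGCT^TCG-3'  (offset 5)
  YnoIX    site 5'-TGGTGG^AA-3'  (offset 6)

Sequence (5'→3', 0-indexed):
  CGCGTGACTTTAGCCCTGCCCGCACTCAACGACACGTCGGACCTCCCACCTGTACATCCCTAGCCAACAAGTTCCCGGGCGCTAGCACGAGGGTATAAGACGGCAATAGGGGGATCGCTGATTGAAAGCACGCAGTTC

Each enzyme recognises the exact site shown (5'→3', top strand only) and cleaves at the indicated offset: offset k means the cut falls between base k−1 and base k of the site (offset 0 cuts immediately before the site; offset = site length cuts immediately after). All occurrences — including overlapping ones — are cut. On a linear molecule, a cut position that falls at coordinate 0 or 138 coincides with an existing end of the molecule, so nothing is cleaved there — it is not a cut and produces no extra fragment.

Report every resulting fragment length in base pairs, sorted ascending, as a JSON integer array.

Site scan:
  XjeI (TACAG, off=1): no sites
  RvuVI (CAGCTTCG, off=5): no sites
  YnoIX (TGGTGGAA, off=6): no sites

Pooled cuts: ∅

Fragments:
  no cuts → one linear fragment of 138 bp

[138]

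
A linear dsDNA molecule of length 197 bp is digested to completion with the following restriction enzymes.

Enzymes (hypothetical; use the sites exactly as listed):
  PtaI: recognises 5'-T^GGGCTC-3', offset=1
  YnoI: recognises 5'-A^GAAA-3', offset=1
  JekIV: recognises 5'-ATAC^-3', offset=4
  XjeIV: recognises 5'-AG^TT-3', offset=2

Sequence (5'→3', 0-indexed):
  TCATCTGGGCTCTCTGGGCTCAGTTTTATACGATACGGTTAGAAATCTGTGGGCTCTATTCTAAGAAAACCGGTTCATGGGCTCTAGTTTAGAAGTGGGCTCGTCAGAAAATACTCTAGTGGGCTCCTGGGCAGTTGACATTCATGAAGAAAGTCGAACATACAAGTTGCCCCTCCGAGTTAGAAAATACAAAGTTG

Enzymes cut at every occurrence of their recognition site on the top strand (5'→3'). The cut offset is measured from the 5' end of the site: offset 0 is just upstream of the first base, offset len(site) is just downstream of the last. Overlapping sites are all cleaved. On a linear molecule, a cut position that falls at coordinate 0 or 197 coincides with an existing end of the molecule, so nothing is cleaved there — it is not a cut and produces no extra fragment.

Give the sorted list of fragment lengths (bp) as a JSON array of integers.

Scan for sites:
  PtaI (TGGGCTC, off=1): starts [5, 14, 49, 77, 95, 119] → cuts [6, 15, 50, 78, 96, 120]
  YnoI (AGAAA, off=1): starts [40, 63, 105, 147, 181] → cuts [41, 64, 106, 148, 182]
  JekIV (ATAC, off=4): starts [27, 32, 110, 159, 186] → cuts [31, 36, 114, 163, 190]
  XjeIV (AGTT, off=2): starts [21, 85, 132, 164, 177, 192] → cuts [23, 87, 134, 166, 179, 194]

Pooled cuts: [6, 15, 23, 31, 36, 41, 50, 64, 78, 87, 96, 106, 114, 120, 134, 148, 163, 166, 179, 182, 190, 194]

Fragment lengths:
  [0,6): 6 bp
  [6,15): 9 bp
  [15,23): 8 bp
  [23,31): 8 bp
  [31,36): 5 bp
  [36,41): 5 bp
  [41,50): 9 bp
  [50,64): 14 bp
  [64,78): 14 bp
  [78,87): 9 bp
  [87,96): 9 bp
  [96,106): 10 bp
  [106,114): 8 bp
  [114,120): 6 bp
  [120,134): 14 bp
  [134,148): 14 bp
  [148,163): 15 bp
  [163,166): 3 bp
  [166,179): 13 bp
  [179,182): 3 bp
  [182,190): 8 bp
  [190,194): 4 bp
  [194,197): 3 bp

[3,3,3,4,5,5,6,6,8,8,8,8,9,9,9,9,10,13,14,14,14,14,15]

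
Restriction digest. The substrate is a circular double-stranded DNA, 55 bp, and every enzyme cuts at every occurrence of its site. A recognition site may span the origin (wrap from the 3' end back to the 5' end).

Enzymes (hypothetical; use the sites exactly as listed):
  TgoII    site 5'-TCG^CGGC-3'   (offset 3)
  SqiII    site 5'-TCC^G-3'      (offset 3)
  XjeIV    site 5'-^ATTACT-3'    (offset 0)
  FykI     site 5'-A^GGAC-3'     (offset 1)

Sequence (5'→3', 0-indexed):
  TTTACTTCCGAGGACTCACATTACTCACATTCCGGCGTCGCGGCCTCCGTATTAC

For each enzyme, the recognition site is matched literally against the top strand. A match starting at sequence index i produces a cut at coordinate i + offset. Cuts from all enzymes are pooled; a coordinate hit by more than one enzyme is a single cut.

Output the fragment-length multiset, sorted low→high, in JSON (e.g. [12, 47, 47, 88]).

[2,2,7,8,8,14,14]

Scan for sites:
  TgoII (TCGCGGC, off=3): starts [37] → cuts [40]
  SqiII (TCCG, off=3): starts [6, 30, 45] → cuts [9, 33, 48]
  XjeIV (ATTACT, off=0): starts [19, 50] → cuts [19, 50]
  FykI (AGGAC, off=1): starts [10] → cuts [11]

All cut coordinates (distinct, sorted): [9, 11, 19, 33, 40, 48, 50]

Fragment lengths:
  9→11: 2 bp
  11→19: 8 bp
  19→33: 14 bp
  33→40: 7 bp
  40→48: 8 bp
  48→50: 2 bp
  50→9 (wrap): 55-50+9 = 14 bp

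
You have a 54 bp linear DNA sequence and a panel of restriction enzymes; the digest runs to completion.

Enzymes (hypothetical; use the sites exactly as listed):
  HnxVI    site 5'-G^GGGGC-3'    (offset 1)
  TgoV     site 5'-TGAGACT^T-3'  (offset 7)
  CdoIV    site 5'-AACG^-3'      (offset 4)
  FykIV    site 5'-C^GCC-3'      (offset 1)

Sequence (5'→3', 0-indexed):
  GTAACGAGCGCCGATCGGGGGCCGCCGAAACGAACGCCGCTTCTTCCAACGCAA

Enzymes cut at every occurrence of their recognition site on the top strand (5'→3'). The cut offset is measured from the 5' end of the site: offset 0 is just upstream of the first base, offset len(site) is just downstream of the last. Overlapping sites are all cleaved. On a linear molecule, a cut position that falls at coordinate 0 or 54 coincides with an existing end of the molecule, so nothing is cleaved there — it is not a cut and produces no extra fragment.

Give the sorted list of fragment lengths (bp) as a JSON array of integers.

[1,3,3,3,6,6,8,9,15]

Per-enzyme occurrences:
  HnxVI GGGGGC/1: at [16] ⇒ [17]
  TgoV (TGAGACTT, off=7): no sites
  CdoIV AACG/4: at [2, 28, 32, 47] ⇒ [6, 32, 36, 51]
  FykIV CGCC/1: at [8, 22, 34] ⇒ [9, 23, 35]

All cut coordinates (distinct, sorted): [6, 9, 17, 23, 32, 35, 36, 51]

Fragments:
  [0,6): 6 bp
  [6,9): 3 bp
  [9,17): 8 bp
  [17,23): 6 bp
  [23,32): 9 bp
  [32,35): 3 bp
  [35,36): 1 bp
  [36,51): 15 bp
  [51,54): 3 bp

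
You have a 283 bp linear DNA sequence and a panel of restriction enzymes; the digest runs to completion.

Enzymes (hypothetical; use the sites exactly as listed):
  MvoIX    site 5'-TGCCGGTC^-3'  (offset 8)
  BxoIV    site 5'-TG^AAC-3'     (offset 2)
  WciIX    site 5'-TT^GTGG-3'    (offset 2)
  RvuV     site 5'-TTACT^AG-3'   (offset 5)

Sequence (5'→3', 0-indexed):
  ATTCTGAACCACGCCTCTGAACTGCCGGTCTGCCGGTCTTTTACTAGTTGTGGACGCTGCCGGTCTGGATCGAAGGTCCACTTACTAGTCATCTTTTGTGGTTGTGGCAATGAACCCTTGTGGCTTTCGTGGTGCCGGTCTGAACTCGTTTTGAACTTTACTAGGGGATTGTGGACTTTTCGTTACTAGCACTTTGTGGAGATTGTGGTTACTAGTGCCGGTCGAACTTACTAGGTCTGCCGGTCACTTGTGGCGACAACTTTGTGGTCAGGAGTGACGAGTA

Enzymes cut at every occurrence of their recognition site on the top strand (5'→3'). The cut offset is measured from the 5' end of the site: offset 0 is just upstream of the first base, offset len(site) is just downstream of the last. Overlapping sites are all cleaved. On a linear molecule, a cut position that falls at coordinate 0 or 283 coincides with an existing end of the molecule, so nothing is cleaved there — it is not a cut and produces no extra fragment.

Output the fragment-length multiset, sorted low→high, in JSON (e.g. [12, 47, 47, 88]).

[2,4,4,6,6,7,7,8,8,8,9,9,9,9,9,10,11,11,11,13,13,14,16,17,20,21,21]

Per-enzyme occurrences:
  MvoIX (TGCCGGTC, off=8): starts [22, 30, 57, 132, 215, 237] → cuts [30, 38, 65, 140, 223, 245]
  BxoIV (TGAAC, off=2): starts [4, 17, 110, 140, 151] → cuts [6, 19, 112, 142, 153]
  WciIX (TTGTGG, off=2): starts [47, 95, 101, 117, 168, 193, 202, 247, 261] → cuts [49, 97, 103, 119, 170, 195, 204, 249, 263]
  RvuV (TTACTAG, off=5): starts [40, 81, 157, 182, 208, 227] → cuts [45, 86, 162, 187, 213, 232]

All cut coordinates (distinct, sorted): [6, 19, 30, 38, 45, 49, 65, 86, 97, 103, 112, 119, 140, 142, 153, 162, 170, 187, 195, 204, 213, 223, 232, 245, 249, 263]

Fragments:
  [0,6): 6 bp
  [6,19): 13 bp
  [19,30): 11 bp
  [30,38): 8 bp
  [38,45): 7 bp
  [45,49): 4 bp
  [49,65): 16 bp
  [65,86): 21 bp
  [86,97): 11 bp
  [97,103): 6 bp
  [103,112): 9 bp
  [112,119): 7 bp
  [119,140): 21 bp
  [140,142): 2 bp
  [142,153): 11 bp
  [153,162): 9 bp
  [162,170): 8 bp
  [170,187): 17 bp
  [187,195): 8 bp
  [195,204): 9 bp
  [204,213): 9 bp
  [213,223): 10 bp
  [223,232): 9 bp
  [232,245): 13 bp
  [245,249): 4 bp
  [249,263): 14 bp
  [263,283): 20 bp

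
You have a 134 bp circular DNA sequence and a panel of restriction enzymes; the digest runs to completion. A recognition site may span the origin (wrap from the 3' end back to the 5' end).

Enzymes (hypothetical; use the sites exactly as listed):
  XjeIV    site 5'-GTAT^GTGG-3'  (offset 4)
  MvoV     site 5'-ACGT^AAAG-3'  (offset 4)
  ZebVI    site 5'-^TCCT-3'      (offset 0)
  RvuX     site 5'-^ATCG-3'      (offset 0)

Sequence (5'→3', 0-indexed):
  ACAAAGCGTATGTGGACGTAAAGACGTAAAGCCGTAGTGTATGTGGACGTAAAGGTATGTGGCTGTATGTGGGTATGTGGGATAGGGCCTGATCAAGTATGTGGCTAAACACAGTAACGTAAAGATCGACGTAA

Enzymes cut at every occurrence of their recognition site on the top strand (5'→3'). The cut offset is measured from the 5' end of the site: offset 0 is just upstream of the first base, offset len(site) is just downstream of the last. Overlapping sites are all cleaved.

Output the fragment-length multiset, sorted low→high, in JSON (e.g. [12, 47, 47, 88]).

Scan for sites:
  XjeIV GTATGTGG/4: at [7, 38, 54, 64, 72, 96] ⇒ [11, 42, 58, 68, 76, 100]
  MvoV ACGTAAAG/4: at [15, 23, 46, 116] ⇒ [19, 27, 50, 120]
  ZebVI (TCCT, off=0): no sites
  RvuX ATCG/0: at [124] ⇒ [124]

All cut coordinates (distinct, sorted): [11, 19, 27, 42, 50, 58, 68, 76, 100, 120, 124]

Fragments:
  11→19: 8 bp
  19→27: 8 bp
  27→42: 15 bp
  42→50: 8 bp
  50→58: 8 bp
  58→68: 10 bp
  68→76: 8 bp
  76→100: 24 bp
  100→120: 20 bp
  120→124: 4 bp
  124→11 (wrap): 134-124+11 = 21 bp

[4,8,8,8,8,8,10,15,20,21,24]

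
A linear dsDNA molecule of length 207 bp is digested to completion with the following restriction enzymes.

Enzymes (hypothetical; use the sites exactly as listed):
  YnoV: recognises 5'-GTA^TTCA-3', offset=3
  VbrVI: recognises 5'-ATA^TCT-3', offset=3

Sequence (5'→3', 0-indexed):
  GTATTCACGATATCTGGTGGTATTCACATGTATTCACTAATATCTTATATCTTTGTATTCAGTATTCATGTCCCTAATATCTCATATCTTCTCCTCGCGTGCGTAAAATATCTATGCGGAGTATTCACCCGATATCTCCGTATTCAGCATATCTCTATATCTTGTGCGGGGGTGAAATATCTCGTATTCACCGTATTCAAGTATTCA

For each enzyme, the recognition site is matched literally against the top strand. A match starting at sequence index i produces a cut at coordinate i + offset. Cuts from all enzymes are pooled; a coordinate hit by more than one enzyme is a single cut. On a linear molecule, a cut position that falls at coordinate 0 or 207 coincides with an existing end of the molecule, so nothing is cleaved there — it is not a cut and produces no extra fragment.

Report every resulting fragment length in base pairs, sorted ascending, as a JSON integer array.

Per-enzyme occurrences:
  YnoV (GTATTCA, off=3): starts [0, 19, 29, 54, 61, 120, 139, 183, 192, 200] → cuts [3, 22, 32, 57, 64, 123, 142, 186, 195, 203]
  VbrVI (ATATCT, off=3): starts [9, 39, 46, 76, 83, 107, 131, 148, 156, 176] → cuts [12, 42, 49, 79, 86, 110, 134, 151, 159, 179]

Pooled cuts: [3, 12, 22, 32, 42, 49, 57, 64, 79, 86, 110, 123, 134, 142, 151, 159, 179, 186, 195, 203]

Fragments:
  [0,3): 3 bp
  [3,12): 9 bp
  [12,22): 10 bp
  [22,32): 10 bp
  [32,42): 10 bp
  [42,49): 7 bp
  [49,57): 8 bp
  [57,64): 7 bp
  [64,79): 15 bp
  [79,86): 7 bp
  [86,110): 24 bp
  [110,123): 13 bp
  [123,134): 11 bp
  [134,142): 8 bp
  [142,151): 9 bp
  [151,159): 8 bp
  [159,179): 20 bp
  [179,186): 7 bp
  [186,195): 9 bp
  [195,203): 8 bp
  [203,207): 4 bp

[3,4,7,7,7,7,8,8,8,8,9,9,9,10,10,10,11,13,15,20,24]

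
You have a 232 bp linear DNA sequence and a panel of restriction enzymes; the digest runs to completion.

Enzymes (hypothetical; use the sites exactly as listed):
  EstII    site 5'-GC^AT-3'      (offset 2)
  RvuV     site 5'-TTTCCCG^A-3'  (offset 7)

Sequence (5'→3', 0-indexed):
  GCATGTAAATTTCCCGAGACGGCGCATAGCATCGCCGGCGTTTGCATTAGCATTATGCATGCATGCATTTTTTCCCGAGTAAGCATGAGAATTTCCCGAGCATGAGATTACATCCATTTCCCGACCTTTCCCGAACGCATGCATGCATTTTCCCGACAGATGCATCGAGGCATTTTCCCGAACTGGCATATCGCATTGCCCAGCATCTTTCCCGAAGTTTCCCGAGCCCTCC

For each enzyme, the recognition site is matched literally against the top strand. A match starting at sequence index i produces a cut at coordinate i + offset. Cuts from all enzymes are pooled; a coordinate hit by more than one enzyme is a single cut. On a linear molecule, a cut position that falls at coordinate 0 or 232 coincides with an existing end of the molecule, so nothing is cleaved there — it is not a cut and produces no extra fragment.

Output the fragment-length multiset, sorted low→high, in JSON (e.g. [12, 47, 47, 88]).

Scan for sites:
  EstII (GCAT, off=2): starts [0, 23, 28, 43, 49, 56, 60, 64, 82, 99, 136, 140, 144, 161, 169, 185, 192, 202] → cuts [2, 25, 30, 45, 51, 58, 62, 66, 84, 101, 138, 142, 146, 163, 171, 187, 194, 204]
  RvuV (TTTCCCGA, off=7): starts [9, 70, 91, 116, 126, 148, 173, 207, 217] → cuts [16, 77, 98, 123, 133, 155, 180, 214, 224]

All cut coordinates (distinct, sorted): [2, 16, 25, 30, 45, 51, 58, 62, 66, 77, 84, 98, 101, 123, 133, 138, 142, 146, 155, 163, 171, 180, 187, 194, 204, 214, 224]

Fragments:
  [0,2): 2 bp
  [2,16): 14 bp
  [16,25): 9 bp
  [25,30): 5 bp
  [30,45): 15 bp
  [45,51): 6 bp
  [51,58): 7 bp
  [58,62): 4 bp
  [62,66): 4 bp
  [66,77): 11 bp
  [77,84): 7 bp
  [84,98): 14 bp
  [98,101): 3 bp
  [101,123): 22 bp
  [123,133): 10 bp
  [133,138): 5 bp
  [138,142): 4 bp
  [142,146): 4 bp
  [146,155): 9 bp
  [155,163): 8 bp
  [163,171): 8 bp
  [171,180): 9 bp
  [180,187): 7 bp
  [187,194): 7 bp
  [194,204): 10 bp
  [204,214): 10 bp
  [214,224): 10 bp
  [224,232): 8 bp

[2,3,4,4,4,4,5,5,6,7,7,7,7,8,8,8,9,9,9,10,10,10,10,11,14,14,15,22]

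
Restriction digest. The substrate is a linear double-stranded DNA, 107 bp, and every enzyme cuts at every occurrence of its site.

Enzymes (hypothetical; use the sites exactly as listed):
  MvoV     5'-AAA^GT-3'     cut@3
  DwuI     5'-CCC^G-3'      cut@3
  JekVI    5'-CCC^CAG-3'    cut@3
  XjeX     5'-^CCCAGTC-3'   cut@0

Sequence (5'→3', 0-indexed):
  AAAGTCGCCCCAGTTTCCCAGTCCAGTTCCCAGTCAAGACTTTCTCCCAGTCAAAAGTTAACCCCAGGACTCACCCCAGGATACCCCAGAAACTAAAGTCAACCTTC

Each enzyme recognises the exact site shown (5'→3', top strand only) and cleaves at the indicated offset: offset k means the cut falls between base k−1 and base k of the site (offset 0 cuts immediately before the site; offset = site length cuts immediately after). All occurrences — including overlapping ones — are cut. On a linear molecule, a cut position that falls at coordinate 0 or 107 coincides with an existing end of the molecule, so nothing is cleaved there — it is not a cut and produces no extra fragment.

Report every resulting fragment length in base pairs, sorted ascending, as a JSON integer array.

[3,6,7,8,10,10,11,11,12,12,17]

Site scan:
  MvoV AAAGT/3: at [0, 53, 94] ⇒ [3, 56, 97]
  DwuI (CCCG, off=3): no sites
  JekVI CCCCAG/3: at [7, 61, 73, 83] ⇒ [10, 64, 76, 86]
  XjeX CCCAGTC/0: at [16, 28, 45] ⇒ [16, 28, 45]

Pooled cuts: [3, 10, 16, 28, 45, 56, 64, 76, 86, 97]

Fragments:
  [0,3): 3 bp
  [3,10): 7 bp
  [10,16): 6 bp
  [16,28): 12 bp
  [28,45): 17 bp
  [45,56): 11 bp
  [56,64): 8 bp
  [64,76): 12 bp
  [76,86): 10 bp
  [86,97): 11 bp
  [97,107): 10 bp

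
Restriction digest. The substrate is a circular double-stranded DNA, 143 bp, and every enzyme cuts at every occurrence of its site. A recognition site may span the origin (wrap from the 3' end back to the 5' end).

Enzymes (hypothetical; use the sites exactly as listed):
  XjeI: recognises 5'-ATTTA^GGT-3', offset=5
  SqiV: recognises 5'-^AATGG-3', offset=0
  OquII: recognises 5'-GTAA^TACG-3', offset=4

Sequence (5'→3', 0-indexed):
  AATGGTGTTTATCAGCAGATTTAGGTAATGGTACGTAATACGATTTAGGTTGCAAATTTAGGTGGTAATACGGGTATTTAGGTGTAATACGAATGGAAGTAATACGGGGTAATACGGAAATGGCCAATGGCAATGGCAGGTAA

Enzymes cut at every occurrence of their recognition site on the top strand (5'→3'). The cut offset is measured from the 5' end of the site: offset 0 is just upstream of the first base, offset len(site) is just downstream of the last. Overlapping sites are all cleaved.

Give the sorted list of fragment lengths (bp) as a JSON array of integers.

Site scan:
  XjeI (ATTTAGGT, off=5): starts [18, 42, 55, 75] → cuts [23, 47, 60, 80]
  SqiV (AATGG, off=0): starts [0, 26, 91, 118, 125, 131] → cuts [0, 26, 91, 118, 125, 131]
  OquII (GTAATACG, off=4): starts [34, 64, 83, 98, 108] → cuts [38, 68, 87, 102, 112]

All cut coordinates (distinct, sorted): [0, 23, 26, 38, 47, 60, 68, 80, 87, 91, 102, 112, 118, 125, 131]

Fragment lengths:
  0→23: 23 bp
  23→26: 3 bp
  26→38: 12 bp
  38→47: 9 bp
  47→60: 13 bp
  60→68: 8 bp
  68→80: 12 bp
  80→87: 7 bp
  87→91: 4 bp
  91→102: 11 bp
  102→112: 10 bp
  112→118: 6 bp
  118→125: 7 bp
  125→131: 6 bp
  131→0 (wrap): 143-131+0 = 12 bp

[3,4,6,6,7,7,8,9,10,11,12,12,12,13,23]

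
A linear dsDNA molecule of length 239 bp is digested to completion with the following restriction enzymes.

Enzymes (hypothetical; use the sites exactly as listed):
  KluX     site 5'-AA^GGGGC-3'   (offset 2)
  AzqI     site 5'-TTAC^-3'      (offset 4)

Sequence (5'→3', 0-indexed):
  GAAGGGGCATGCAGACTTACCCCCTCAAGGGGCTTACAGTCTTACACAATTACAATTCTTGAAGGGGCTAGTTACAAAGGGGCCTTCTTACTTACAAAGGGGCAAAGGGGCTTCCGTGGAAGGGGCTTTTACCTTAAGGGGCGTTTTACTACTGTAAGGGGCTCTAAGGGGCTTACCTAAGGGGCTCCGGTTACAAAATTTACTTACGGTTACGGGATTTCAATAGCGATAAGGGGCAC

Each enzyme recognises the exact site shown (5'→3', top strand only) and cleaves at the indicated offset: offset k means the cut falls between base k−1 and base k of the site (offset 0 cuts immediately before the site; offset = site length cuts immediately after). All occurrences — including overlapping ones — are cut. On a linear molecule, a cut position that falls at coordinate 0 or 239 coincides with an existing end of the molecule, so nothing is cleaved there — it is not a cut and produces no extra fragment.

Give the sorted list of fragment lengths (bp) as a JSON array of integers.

[3,3,3,4,4,4,5,6,7,8,8,8,8,8,9,9,9,10,10,11,12,12,13,14,15,17,19]

Site scan:
  KluX (AAGGGGC, off=2): starts [1, 26, 61, 76, 96, 104, 119, 135, 155, 165, 178, 230] → cuts [3, 28, 63, 78, 98, 106, 121, 137, 157, 167, 180, 232]
  AzqI (TTAC, off=4): starts [16, 33, 41, 49, 71, 87, 91, 128, 145, 172, 190, 199, 203, 209] → cuts [20, 37, 45, 53, 75, 91, 95, 132, 149, 176, 194, 203, 207, 213]

Pooled cuts: [3, 20, 28, 37, 45, 53, 63, 75, 78, 91, 95, 98, 106, 121, 132, 137, 149, 157, 167, 176, 180, 194, 203, 207, 213, 232]

Fragment lengths:
  [0,3): 3 bp
  [3,20): 17 bp
  [20,28): 8 bp
  [28,37): 9 bp
  [37,45): 8 bp
  [45,53): 8 bp
  [53,63): 10 bp
  [63,75): 12 bp
  [75,78): 3 bp
  [78,91): 13 bp
  [91,95): 4 bp
  [95,98): 3 bp
  [98,106): 8 bp
  [106,121): 15 bp
  [121,132): 11 bp
  [132,137): 5 bp
  [137,149): 12 bp
  [149,157): 8 bp
  [157,167): 10 bp
  [167,176): 9 bp
  [176,180): 4 bp
  [180,194): 14 bp
  [194,203): 9 bp
  [203,207): 4 bp
  [207,213): 6 bp
  [213,232): 19 bp
  [232,239): 7 bp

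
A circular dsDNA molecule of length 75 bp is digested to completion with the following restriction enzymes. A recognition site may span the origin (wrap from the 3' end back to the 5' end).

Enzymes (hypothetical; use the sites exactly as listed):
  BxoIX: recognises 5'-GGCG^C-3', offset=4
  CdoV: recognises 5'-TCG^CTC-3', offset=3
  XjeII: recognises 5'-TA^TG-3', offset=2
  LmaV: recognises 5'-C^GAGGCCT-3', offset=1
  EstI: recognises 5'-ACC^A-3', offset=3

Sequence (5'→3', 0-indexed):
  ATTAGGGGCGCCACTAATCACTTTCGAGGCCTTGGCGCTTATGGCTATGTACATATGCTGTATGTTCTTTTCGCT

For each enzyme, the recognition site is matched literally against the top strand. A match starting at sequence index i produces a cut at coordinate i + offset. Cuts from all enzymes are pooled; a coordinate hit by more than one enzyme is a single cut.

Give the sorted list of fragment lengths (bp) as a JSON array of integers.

Site scan:
  BxoIX (GGCGC, off=4): starts [6, 33] → cuts [10, 37]
  CdoV (TCGCTC, off=3): no sites
  XjeII (TATG, off=2): starts [39, 45, 53, 60] → cuts [41, 47, 55, 62]
  LmaV (CGAGGCCT, off=1): starts [24] → cuts [25]
  EstI (ACCA, off=3): no sites

Pooled cuts: [10, 25, 37, 41, 47, 55, 62]

Fragments:
  10→25: 15 bp
  25→37: 12 bp
  37→41: 4 bp
  41→47: 6 bp
  47→55: 8 bp
  55→62: 7 bp
  62→10 (wrap): 75-62+10 = 23 bp

[4,6,7,8,12,15,23]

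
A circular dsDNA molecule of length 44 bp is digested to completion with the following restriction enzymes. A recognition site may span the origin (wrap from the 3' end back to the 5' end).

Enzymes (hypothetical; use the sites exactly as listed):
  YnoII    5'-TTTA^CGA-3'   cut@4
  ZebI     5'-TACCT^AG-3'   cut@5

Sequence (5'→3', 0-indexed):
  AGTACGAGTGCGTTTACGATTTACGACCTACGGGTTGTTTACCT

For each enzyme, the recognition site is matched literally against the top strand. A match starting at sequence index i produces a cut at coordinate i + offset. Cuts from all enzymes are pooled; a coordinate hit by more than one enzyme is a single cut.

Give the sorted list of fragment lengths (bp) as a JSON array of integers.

Per-enzyme occurrences:
  YnoII (TTTACGA, off=4): starts [12, 19] → cuts [16, 23]
  ZebI (TACCTAG, off=5): starts [39] → cuts [0]

Pooled cuts: [0, 16, 23]

Fragments:
  0→16: 16 bp
  16→23: 7 bp
  23→0 (wrap): 44-23+0 = 21 bp

[7,16,21]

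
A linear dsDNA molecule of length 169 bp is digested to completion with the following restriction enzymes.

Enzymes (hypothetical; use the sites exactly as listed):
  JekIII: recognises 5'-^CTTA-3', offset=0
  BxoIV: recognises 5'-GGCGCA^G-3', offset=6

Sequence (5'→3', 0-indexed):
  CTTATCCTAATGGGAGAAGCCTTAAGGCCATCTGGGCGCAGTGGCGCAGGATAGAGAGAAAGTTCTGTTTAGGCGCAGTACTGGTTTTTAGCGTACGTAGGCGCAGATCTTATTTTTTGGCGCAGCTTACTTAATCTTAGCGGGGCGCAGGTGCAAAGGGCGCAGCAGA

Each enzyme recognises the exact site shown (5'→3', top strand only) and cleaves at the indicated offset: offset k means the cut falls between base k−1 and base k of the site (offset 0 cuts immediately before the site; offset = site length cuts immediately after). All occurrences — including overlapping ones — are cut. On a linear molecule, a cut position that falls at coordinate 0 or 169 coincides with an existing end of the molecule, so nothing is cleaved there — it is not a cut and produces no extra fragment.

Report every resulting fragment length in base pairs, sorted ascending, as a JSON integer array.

[1,3,4,5,6,8,14,15,16,20,20,28,29]

Scan for sites:
  JekIII CTTA/0: at [0, 20, 108, 125, 129, 135] ⇒ [20, 108, 125, 129, 135] (position 0 is a terminus of the linear molecule — no cut)
  BxoIV GGCGCAG/6: at [34, 42, 71, 99, 118, 143, 158] ⇒ [40, 48, 77, 105, 124, 149, 164]

Pooled cuts: [20, 40, 48, 77, 105, 108, 124, 125, 129, 135, 149, 164]

Fragment lengths:
  [0,20): 20 bp
  [20,40): 20 bp
  [40,48): 8 bp
  [48,77): 29 bp
  [77,105): 28 bp
  [105,108): 3 bp
  [108,124): 16 bp
  [124,125): 1 bp
  [125,129): 4 bp
  [129,135): 6 bp
  [135,149): 14 bp
  [149,164): 15 bp
  [164,169): 5 bp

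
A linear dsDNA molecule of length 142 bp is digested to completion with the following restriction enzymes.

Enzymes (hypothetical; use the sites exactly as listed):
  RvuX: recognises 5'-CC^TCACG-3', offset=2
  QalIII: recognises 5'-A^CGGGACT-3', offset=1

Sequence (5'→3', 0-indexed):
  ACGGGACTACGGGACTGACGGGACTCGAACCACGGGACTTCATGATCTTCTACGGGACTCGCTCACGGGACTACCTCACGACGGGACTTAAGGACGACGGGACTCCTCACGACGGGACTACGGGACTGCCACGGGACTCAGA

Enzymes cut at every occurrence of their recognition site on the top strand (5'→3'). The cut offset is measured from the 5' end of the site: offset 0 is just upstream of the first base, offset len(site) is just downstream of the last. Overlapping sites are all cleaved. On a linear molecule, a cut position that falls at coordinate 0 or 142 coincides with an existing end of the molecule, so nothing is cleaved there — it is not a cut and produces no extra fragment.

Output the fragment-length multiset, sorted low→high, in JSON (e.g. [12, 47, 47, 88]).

Per-enzyme occurrences:
  RvuX CCTCACG/2: at [73, 104] ⇒ [75, 106]
  QalIII ACGGGACT/1: at [0, 8, 17, 31, 51, 64, 80, 96, 111, 119, 130] ⇒ [1, 9, 18, 32, 52, 65, 81, 97, 112, 120, 131]

All cut coordinates (distinct, sorted): [1, 9, 18, 32, 52, 65, 75, 81, 97, 106, 112, 120, 131]

Fragments:
  [0,1): 1 bp
  [1,9): 8 bp
  [9,18): 9 bp
  [18,32): 14 bp
  [32,52): 20 bp
  [52,65): 13 bp
  [65,75): 10 bp
  [75,81): 6 bp
  [81,97): 16 bp
  [97,106): 9 bp
  [106,112): 6 bp
  [112,120): 8 bp
  [120,131): 11 bp
  [131,142): 11 bp

[1,6,6,8,8,9,9,10,11,11,13,14,16,20]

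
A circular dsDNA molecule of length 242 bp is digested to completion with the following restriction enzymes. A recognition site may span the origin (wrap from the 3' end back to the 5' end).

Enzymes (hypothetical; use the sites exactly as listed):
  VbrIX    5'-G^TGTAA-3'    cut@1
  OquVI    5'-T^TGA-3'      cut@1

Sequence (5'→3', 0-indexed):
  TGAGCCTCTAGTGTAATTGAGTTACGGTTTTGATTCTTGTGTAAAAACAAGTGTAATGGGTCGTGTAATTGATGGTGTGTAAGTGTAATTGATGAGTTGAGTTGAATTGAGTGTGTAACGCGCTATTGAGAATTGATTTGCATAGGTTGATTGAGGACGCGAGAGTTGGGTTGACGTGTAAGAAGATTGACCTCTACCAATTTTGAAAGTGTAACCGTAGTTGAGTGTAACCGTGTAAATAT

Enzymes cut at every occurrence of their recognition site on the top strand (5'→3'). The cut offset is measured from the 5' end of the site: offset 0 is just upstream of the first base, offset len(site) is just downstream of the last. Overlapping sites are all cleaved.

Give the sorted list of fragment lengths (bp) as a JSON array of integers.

[4,4,5,5,5,6,6,6,6,6,6,7,8,8,8,9,9,11,11,12,12,12,13,13,14,16,20]

Scan for sites:
  VbrIX GTGTAA/1: at [10, 38, 50, 62, 76, 82, 112, 175, 208, 224, 232] ⇒ [11, 39, 51, 63, 77, 83, 113, 176, 209, 225, 233]
  OquVI TTGA/1: at [16, 29, 68, 88, 96, 101, 106, 125, 132, 146, 150, 170, 186, 202, 220, 241] ⇒ [0, 17, 30, 69, 89, 97, 102, 107, 126, 133, 147, 151, 171, 187, 203, 221]

All cut coordinates (distinct, sorted): [0, 11, 17, 30, 39, 51, 63, 69, 77, 83, 89, 97, 102, 107, 113, 126, 133, 147, 151, 171, 176, 187, 203, 209, 221, 225, 233]

Fragment lengths:
  0→11: 11 bp
  11→17: 6 bp
  17→30: 13 bp
  30→39: 9 bp
  39→51: 12 bp
  51→63: 12 bp
  63→69: 6 bp
  69→77: 8 bp
  77→83: 6 bp
  83→89: 6 bp
  89→97: 8 bp
  97→102: 5 bp
  102→107: 5 bp
  107→113: 6 bp
  113→126: 13 bp
  126→133: 7 bp
  133→147: 14 bp
  147→151: 4 bp
  151→171: 20 bp
  171→176: 5 bp
  176→187: 11 bp
  187→203: 16 bp
  203→209: 6 bp
  209→221: 12 bp
  221→225: 4 bp
  225→233: 8 bp
  233→0 (wrap): 242-233+0 = 9 bp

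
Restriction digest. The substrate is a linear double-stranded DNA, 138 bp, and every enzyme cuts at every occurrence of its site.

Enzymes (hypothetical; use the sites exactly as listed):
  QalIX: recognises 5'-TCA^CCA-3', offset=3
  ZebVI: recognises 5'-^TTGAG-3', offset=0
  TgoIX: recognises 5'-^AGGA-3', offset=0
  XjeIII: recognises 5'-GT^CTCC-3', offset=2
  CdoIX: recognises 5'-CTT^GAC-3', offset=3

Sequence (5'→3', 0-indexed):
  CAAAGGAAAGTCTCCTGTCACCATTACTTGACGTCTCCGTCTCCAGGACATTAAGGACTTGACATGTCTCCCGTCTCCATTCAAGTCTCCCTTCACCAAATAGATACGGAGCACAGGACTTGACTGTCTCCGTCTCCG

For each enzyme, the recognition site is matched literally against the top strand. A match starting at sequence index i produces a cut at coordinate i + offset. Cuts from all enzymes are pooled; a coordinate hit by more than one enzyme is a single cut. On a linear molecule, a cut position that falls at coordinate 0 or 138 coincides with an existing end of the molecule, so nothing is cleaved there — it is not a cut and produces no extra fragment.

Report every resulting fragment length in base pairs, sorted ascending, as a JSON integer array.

Scan for sites:
  QalIX (TCACCA, off=3): starts [17, 92] → cuts [20, 95]
  ZebVI (TTGAG, off=0): no sites
  TgoIX (AGGA, off=0): starts [3, 44, 53, 114] → cuts [3, 44, 53, 114]
  XjeIII (GTCTCC, off=2): starts [9, 32, 38, 65, 72, 84, 125, 131] → cuts [11, 34, 40, 67, 74, 86, 127, 133]
  CdoIX (CTTGAC, off=3): starts [26, 57, 118] → cuts [29, 60, 121]

All cut coordinates (distinct, sorted): [3, 11, 20, 29, 34, 40, 44, 53, 60, 67, 74, 86, 95, 114, 121, 127, 133]

Fragments:
  [0,3): 3 bp
  [3,11): 8 bp
  [11,20): 9 bp
  [20,29): 9 bp
  [29,34): 5 bp
  [34,40): 6 bp
  [40,44): 4 bp
  [44,53): 9 bp
  [53,60): 7 bp
  [60,67): 7 bp
  [67,74): 7 bp
  [74,86): 12 bp
  [86,95): 9 bp
  [95,114): 19 bp
  [114,121): 7 bp
  [121,127): 6 bp
  [127,133): 6 bp
  [133,138): 5 bp

[3,4,5,5,6,6,6,7,7,7,7,8,9,9,9,9,12,19]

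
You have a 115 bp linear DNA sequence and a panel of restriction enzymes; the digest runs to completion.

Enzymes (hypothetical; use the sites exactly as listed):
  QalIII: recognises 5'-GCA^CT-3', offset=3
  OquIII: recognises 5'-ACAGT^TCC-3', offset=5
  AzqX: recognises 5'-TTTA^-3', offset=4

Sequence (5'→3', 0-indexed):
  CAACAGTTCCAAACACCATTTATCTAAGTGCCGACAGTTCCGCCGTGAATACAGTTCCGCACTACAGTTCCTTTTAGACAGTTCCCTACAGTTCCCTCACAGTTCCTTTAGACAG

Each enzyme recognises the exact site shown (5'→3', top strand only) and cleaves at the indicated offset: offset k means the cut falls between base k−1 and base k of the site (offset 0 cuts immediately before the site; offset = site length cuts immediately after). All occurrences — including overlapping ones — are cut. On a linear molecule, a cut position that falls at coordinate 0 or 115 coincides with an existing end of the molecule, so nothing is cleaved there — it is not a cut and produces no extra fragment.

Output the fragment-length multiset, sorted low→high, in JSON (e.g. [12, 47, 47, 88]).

Scan for sites:
  QalIII (GCACT, off=3): starts [58] → cuts [61]
  OquIII (ACAGTTCC, off=5): starts [2, 33, 50, 63, 77, 87, 98] → cuts [7, 38, 55, 68, 82, 92, 103]
  AzqX (TTTA, off=4): starts [18, 72, 106] → cuts [22, 76, 110]

All cut coordinates (distinct, sorted): [7, 22, 38, 55, 61, 68, 76, 82, 92, 103, 110]

Fragments:
  [0,7): 7 bp
  [7,22): 15 bp
  [22,38): 16 bp
  [38,55): 17 bp
  [55,61): 6 bp
  [61,68): 7 bp
  [68,76): 8 bp
  [76,82): 6 bp
  [82,92): 10 bp
  [92,103): 11 bp
  [103,110): 7 bp
  [110,115): 5 bp

[5,6,6,7,7,7,8,10,11,15,16,17]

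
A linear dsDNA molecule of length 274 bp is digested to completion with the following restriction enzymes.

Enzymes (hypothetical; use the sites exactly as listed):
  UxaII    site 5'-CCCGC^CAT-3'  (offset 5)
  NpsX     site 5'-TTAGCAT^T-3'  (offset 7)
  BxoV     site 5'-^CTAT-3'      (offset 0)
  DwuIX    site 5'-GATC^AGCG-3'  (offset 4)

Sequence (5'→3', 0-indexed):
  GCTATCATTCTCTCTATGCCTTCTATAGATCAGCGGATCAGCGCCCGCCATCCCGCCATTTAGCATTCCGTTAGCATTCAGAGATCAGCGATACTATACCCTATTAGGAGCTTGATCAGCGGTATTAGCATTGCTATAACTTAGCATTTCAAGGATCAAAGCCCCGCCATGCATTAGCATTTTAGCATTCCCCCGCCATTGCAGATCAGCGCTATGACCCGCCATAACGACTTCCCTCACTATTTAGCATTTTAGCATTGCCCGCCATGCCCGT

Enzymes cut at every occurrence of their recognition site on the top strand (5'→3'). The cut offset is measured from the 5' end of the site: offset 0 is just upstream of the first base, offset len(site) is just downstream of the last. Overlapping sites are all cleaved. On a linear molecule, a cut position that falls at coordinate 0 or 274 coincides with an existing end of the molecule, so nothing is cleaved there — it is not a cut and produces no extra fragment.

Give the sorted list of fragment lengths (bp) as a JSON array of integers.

Scan for sites:
  UxaII (CCCGCCAT, off=5): starts [43, 51, 162, 191, 217, 260] → cuts [48, 56, 167, 196, 222, 265]
  NpsX (TTAGCATT, off=7): starts [59, 70, 124, 140, 173, 181, 243, 251] → cuts [66, 77, 131, 147, 180, 188, 250, 258]
  BxoV (CTAT, off=0): starts [1, 13, 22, 93, 100, 133, 211, 239] → cuts [1, 13, 22, 93, 100, 133, 211, 239]
  DwuIX (GATCAGCG, off=4): starts [27, 35, 82, 113, 203] → cuts [31, 39, 86, 117, 207]

Pooled cuts: [1, 13, 22, 31, 39, 48, 56, 66, 77, 86, 93, 100, 117, 131, 133, 147, 167, 180, 188, 196, 207, 211, 222, 239, 250, 258, 265]

Fragments:
  [0,1): 1 bp
  [1,13): 12 bp
  [13,22): 9 bp
  [22,31): 9 bp
  [31,39): 8 bp
  [39,48): 9 bp
  [48,56): 8 bp
  [56,66): 10 bp
  [66,77): 11 bp
  [77,86): 9 bp
  [86,93): 7 bp
  [93,100): 7 bp
  [100,117): 17 bp
  [117,131): 14 bp
  [131,133): 2 bp
  [133,147): 14 bp
  [147,167): 20 bp
  [167,180): 13 bp
  [180,188): 8 bp
  [188,196): 8 bp
  [196,207): 11 bp
  [207,211): 4 bp
  [211,222): 11 bp
  [222,239): 17 bp
  [239,250): 11 bp
  [250,258): 8 bp
  [258,265): 7 bp
  [265,274): 9 bp

[1,2,4,7,7,7,8,8,8,8,8,9,9,9,9,9,10,11,11,11,11,12,13,14,14,17,17,20]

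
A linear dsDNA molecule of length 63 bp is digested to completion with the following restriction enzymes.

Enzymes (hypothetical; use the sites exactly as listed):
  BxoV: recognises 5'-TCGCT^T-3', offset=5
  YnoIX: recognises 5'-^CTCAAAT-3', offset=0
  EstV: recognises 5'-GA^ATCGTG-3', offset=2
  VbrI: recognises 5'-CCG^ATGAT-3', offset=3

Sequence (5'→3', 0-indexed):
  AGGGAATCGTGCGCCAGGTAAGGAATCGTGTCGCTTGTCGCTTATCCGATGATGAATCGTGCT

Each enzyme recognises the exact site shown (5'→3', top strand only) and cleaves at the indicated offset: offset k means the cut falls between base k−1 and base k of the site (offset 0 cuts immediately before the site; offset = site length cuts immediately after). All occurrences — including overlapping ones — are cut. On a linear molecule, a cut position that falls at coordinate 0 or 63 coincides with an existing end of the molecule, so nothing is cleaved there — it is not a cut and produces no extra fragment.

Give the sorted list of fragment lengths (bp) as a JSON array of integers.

[5,6,7,7,8,11,19]

Site scan:
  BxoV TCGCTT/5: at [30, 37] ⇒ [35, 42]
  YnoIX (CTCAAAT, off=0): no sites
  EstV GAATCGTG/2: at [3, 22, 53] ⇒ [5, 24, 55]
  VbrI CCGATGAT/3: at [45] ⇒ [48]

All cut coordinates (distinct, sorted): [5, 24, 35, 42, 48, 55]

Fragment lengths:
  [0,5): 5 bp
  [5,24): 19 bp
  [24,35): 11 bp
  [35,42): 7 bp
  [42,48): 6 bp
  [48,55): 7 bp
  [55,63): 8 bp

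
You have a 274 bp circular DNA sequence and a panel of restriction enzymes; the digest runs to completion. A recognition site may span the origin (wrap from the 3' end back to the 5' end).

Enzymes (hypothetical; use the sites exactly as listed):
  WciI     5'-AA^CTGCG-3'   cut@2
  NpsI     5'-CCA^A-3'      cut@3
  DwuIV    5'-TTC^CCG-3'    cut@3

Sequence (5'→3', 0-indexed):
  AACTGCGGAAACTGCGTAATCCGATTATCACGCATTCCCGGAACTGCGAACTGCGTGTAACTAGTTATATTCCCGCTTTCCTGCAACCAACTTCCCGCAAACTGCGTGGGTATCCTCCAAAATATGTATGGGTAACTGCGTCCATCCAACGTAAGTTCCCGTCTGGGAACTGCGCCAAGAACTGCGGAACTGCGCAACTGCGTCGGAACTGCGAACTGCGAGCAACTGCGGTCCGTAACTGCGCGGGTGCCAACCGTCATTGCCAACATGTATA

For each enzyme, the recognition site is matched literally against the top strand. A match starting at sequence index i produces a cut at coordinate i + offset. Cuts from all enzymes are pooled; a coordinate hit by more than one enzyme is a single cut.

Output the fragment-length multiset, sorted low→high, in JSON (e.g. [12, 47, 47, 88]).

Site scan:
  WciI AACTGCG/2: at [0, 9, 41, 48, 99, 133, 167, 179, 187, 195, 206, 213, 223, 236] ⇒ [2, 11, 43, 50, 101, 135, 169, 181, 189, 197, 208, 215, 225, 238]
  NpsI CCAA/3: at [86, 116, 145, 174, 249, 262] ⇒ [89, 119, 148, 177, 252, 265]
  DwuIV TTCCCG/3: at [34, 69, 91, 155] ⇒ [37, 72, 94, 158]

All cut coordinates (distinct, sorted): [2, 11, 37, 43, 50, 72, 89, 94, 101, 119, 135, 148, 158, 169, 177, 181, 189, 197, 208, 215, 225, 238, 252, 265]

Fragments:
  2→11: 9 bp
  11→37: 26 bp
  37→43: 6 bp
  43→50: 7 bp
  50→72: 22 bp
  72→89: 17 bp
  89→94: 5 bp
  94→101: 7 bp
  101→119: 18 bp
  119→135: 16 bp
  135→148: 13 bp
  148→158: 10 bp
  158→169: 11 bp
  169→177: 8 bp
  177→181: 4 bp
  181→189: 8 bp
  189→197: 8 bp
  197→208: 11 bp
  208→215: 7 bp
  215→225: 10 bp
  225→238: 13 bp
  238→252: 14 bp
  252→265: 13 bp
  265→2 (wrap): 274-265+2 = 11 bp

[4,5,6,7,7,7,8,8,8,9,10,10,11,11,11,13,13,13,14,16,17,18,22,26]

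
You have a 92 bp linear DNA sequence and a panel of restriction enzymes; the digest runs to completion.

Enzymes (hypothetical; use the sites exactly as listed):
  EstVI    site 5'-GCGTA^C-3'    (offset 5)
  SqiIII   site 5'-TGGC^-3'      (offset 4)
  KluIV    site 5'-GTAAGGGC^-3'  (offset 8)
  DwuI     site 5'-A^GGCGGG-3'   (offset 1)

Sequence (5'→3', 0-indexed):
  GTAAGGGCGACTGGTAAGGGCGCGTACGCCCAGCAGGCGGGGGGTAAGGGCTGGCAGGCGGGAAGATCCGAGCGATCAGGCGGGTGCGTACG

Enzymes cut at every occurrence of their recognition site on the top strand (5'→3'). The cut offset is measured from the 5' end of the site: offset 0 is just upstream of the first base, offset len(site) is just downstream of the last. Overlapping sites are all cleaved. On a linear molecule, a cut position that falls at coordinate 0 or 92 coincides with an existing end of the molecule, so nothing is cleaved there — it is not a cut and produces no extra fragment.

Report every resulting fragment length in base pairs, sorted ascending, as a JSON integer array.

Scan for sites:
  EstVI (GCGTAC, off=5): starts [21, 85] → cuts [26, 90]
  SqiIII (TGGC, off=4): starts [51] → cuts [55]
  KluIV (GTAAGGGC, off=8): starts [0, 13, 43] → cuts [8, 21, 51]
  DwuI (AGGCGGG, off=1): starts [34, 55, 77] → cuts [35, 56, 78]

Pooled cuts: [8, 21, 26, 35, 51, 55, 56, 78, 90]

Fragments:
  [0,8): 8 bp
  [8,21): 13 bp
  [21,26): 5 bp
  [26,35): 9 bp
  [35,51): 16 bp
  [51,55): 4 bp
  [55,56): 1 bp
  [56,78): 22 bp
  [78,90): 12 bp
  [90,92): 2 bp

[1,2,4,5,8,9,12,13,16,22]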